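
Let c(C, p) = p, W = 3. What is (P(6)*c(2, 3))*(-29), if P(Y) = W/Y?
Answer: -87/2 ≈ -43.500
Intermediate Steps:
P(Y) = 3/Y
(P(6)*c(2, 3))*(-29) = ((3/6)*3)*(-29) = ((3*(⅙))*3)*(-29) = ((½)*3)*(-29) = (3/2)*(-29) = -87/2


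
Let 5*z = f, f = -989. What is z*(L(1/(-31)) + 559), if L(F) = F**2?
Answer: -106258160/961 ≈ -1.1057e+5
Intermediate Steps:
z = -989/5 (z = (1/5)*(-989) = -989/5 ≈ -197.80)
z*(L(1/(-31)) + 559) = -989*((1/(-31))**2 + 559)/5 = -989*((-1/31)**2 + 559)/5 = -989*(1/961 + 559)/5 = -989/5*537200/961 = -106258160/961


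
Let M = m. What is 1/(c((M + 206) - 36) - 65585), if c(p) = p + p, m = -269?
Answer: -1/65783 ≈ -1.5201e-5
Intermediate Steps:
M = -269
c(p) = 2*p
1/(c((M + 206) - 36) - 65585) = 1/(2*((-269 + 206) - 36) - 65585) = 1/(2*(-63 - 36) - 65585) = 1/(2*(-99) - 65585) = 1/(-198 - 65585) = 1/(-65783) = -1/65783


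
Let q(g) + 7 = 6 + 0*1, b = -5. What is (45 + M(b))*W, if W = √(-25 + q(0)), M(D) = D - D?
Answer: 45*I*√26 ≈ 229.46*I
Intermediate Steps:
M(D) = 0
q(g) = -1 (q(g) = -7 + (6 + 0*1) = -7 + (6 + 0) = -7 + 6 = -1)
W = I*√26 (W = √(-25 - 1) = √(-26) = I*√26 ≈ 5.099*I)
(45 + M(b))*W = (45 + 0)*(I*√26) = 45*(I*√26) = 45*I*√26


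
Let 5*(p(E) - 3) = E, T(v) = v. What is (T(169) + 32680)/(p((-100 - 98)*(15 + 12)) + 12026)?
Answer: 164245/54799 ≈ 2.9972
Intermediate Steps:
p(E) = 3 + E/5
(T(169) + 32680)/(p((-100 - 98)*(15 + 12)) + 12026) = (169 + 32680)/((3 + ((-100 - 98)*(15 + 12))/5) + 12026) = 32849/((3 + (-198*27)/5) + 12026) = 32849/((3 + (⅕)*(-5346)) + 12026) = 32849/((3 - 5346/5) + 12026) = 32849/(-5331/5 + 12026) = 32849/(54799/5) = 32849*(5/54799) = 164245/54799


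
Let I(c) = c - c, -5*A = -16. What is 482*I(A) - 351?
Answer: -351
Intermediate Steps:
A = 16/5 (A = -⅕*(-16) = 16/5 ≈ 3.2000)
I(c) = 0
482*I(A) - 351 = 482*0 - 351 = 0 - 351 = -351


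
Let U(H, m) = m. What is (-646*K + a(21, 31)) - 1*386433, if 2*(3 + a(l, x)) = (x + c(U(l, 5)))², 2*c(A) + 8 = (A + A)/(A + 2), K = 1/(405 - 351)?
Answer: -510762569/1323 ≈ -3.8606e+5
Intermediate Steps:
K = 1/54 ≈ 0.018519
c(A) = -4 + A/(2 + A) (c(A) = -4 + ((A + A)/(A + 2))/2 = -4 + ((2*A)/(2 + A))/2 = -4 + (2*A/(2 + A))/2 = -4 + A/(2 + A))
a(l, x) = -3 + (-23/7 + x)²/2 (a(l, x) = -3 + (x + (-8 - 3*5)/(2 + 5))²/2 = -3 + (x + (-8 - 15)/7)²/2 = -3 + (x + (⅐)*(-23))²/2 = -3 + (x - 23/7)²/2 = -3 + (-23/7 + x)²/2)
(-646*K + a(21, 31)) - 1*386433 = (-646*1/54 + (-3 + (-23 + 7*31)²/98)) - 1*386433 = (-323/27 + (-3 + (-23 + 217)²/98)) - 386433 = (-323/27 + (-3 + (1/98)*194²)) - 386433 = (-323/27 + (-3 + (1/98)*37636)) - 386433 = (-323/27 + (-3 + 18818/49)) - 386433 = (-323/27 + 18671/49) - 386433 = 488290/1323 - 386433 = -510762569/1323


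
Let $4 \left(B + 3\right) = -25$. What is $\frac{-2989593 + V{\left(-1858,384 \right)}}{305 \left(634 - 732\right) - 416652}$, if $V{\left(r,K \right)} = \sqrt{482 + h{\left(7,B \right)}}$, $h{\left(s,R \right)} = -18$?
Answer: $\frac{2989593}{446542} - \frac{2 \sqrt{29}}{223271} \approx 6.6949$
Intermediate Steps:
$B = - \frac{37}{4}$ ($B = -3 + \frac{1}{4} \left(-25\right) = -3 - \frac{25}{4} = - \frac{37}{4} \approx -9.25$)
$V{\left(r,K \right)} = 4 \sqrt{29}$ ($V{\left(r,K \right)} = \sqrt{482 - 18} = \sqrt{464} = 4 \sqrt{29}$)
$\frac{-2989593 + V{\left(-1858,384 \right)}}{305 \left(634 - 732\right) - 416652} = \frac{-2989593 + 4 \sqrt{29}}{305 \left(634 - 732\right) - 416652} = \frac{-2989593 + 4 \sqrt{29}}{305 \left(-98\right) - 416652} = \frac{-2989593 + 4 \sqrt{29}}{-29890 - 416652} = \frac{-2989593 + 4 \sqrt{29}}{-446542} = \left(-2989593 + 4 \sqrt{29}\right) \left(- \frac{1}{446542}\right) = \frac{2989593}{446542} - \frac{2 \sqrt{29}}{223271}$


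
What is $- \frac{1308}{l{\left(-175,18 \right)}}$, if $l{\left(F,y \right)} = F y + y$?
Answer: $\frac{109}{261} \approx 0.41762$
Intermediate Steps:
$l{\left(F,y \right)} = y + F y$
$- \frac{1308}{l{\left(-175,18 \right)}} = - \frac{1308}{18 \left(1 - 175\right)} = - \frac{1308}{18 \left(-174\right)} = - \frac{1308}{-3132} = \left(-1308\right) \left(- \frac{1}{3132}\right) = \frac{109}{261}$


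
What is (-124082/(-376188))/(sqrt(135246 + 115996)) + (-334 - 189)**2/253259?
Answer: 273529/253259 + 62041*sqrt(251242)/47257112748 ≈ 1.0807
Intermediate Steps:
(-124082/(-376188))/(sqrt(135246 + 115996)) + (-334 - 189)**2/253259 = (-124082*(-1/376188))/(sqrt(251242)) + (-523)**2*(1/253259) = 62041*(sqrt(251242)/251242)/188094 + 273529*(1/253259) = 62041*sqrt(251242)/47257112748 + 273529/253259 = 273529/253259 + 62041*sqrt(251242)/47257112748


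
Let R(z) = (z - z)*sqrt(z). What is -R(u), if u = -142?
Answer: 0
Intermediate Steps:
R(z) = 0 (R(z) = 0*sqrt(z) = 0)
-R(u) = -1*0 = 0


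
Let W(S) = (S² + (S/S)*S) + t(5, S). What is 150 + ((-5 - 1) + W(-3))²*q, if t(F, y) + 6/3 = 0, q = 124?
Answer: 646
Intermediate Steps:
t(F, y) = -2 (t(F, y) = -2 + 0 = -2)
W(S) = -2 + S + S² (W(S) = (S² + (S/S)*S) - 2 = (S² + 1*S) - 2 = (S² + S) - 2 = (S + S²) - 2 = -2 + S + S²)
150 + ((-5 - 1) + W(-3))²*q = 150 + ((-5 - 1) + (-2 - 3 + (-3)²))²*124 = 150 + (-6 + (-2 - 3 + 9))²*124 = 150 + (-6 + 4)²*124 = 150 + (-2)²*124 = 150 + 4*124 = 150 + 496 = 646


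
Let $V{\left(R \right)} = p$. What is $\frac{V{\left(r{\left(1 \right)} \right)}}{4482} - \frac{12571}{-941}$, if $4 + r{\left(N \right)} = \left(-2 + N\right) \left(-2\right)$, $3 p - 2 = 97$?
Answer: $\frac{18791425}{1405854} \approx 13.367$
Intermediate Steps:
$p = 33$ ($p = \frac{2}{3} + \frac{1}{3} \cdot 97 = \frac{2}{3} + \frac{97}{3} = 33$)
$r{\left(N \right)} = - 2 N$ ($r{\left(N \right)} = -4 + \left(-2 + N\right) \left(-2\right) = -4 - \left(-4 + 2 N\right) = - 2 N$)
$V{\left(R \right)} = 33$
$\frac{V{\left(r{\left(1 \right)} \right)}}{4482} - \frac{12571}{-941} = \frac{33}{4482} - \frac{12571}{-941} = 33 \cdot \frac{1}{4482} - - \frac{12571}{941} = \frac{11}{1494} + \frac{12571}{941} = \frac{18791425}{1405854}$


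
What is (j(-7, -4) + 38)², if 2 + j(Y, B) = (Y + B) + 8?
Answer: 1089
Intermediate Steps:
j(Y, B) = 6 + B + Y (j(Y, B) = -2 + ((Y + B) + 8) = -2 + ((B + Y) + 8) = -2 + (8 + B + Y) = 6 + B + Y)
(j(-7, -4) + 38)² = ((6 - 4 - 7) + 38)² = (-5 + 38)² = 33² = 1089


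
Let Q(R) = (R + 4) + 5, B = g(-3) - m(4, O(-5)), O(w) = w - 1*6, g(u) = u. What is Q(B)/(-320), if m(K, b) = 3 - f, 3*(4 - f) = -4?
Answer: -5/192 ≈ -0.026042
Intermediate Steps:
f = 16/3 (f = 4 - ⅓*(-4) = 4 + 4/3 = 16/3 ≈ 5.3333)
O(w) = -6 + w (O(w) = w - 6 = -6 + w)
m(K, b) = -7/3 (m(K, b) = 3 - 1*16/3 = 3 - 16/3 = -7/3)
B = -⅔ (B = -3 - 1*(-7/3) = -3 + 7/3 = -⅔ ≈ -0.66667)
Q(R) = 9 + R (Q(R) = (4 + R) + 5 = 9 + R)
Q(B)/(-320) = (9 - ⅔)/(-320) = -1/320*25/3 = -5/192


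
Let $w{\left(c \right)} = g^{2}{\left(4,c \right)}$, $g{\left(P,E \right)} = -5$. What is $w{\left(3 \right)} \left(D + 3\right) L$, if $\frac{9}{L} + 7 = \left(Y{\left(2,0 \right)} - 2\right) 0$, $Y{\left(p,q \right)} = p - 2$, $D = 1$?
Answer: $- \frac{900}{7} \approx -128.57$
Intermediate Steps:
$Y{\left(p,q \right)} = -2 + p$
$L = - \frac{9}{7}$ ($L = \frac{9}{-7 + \left(\left(-2 + 2\right) - 2\right) 0} = \frac{9}{-7 + \left(0 - 2\right) 0} = \frac{9}{-7 - 0} = \frac{9}{-7 + 0} = \frac{9}{-7} = 9 \left(- \frac{1}{7}\right) = - \frac{9}{7} \approx -1.2857$)
$w{\left(c \right)} = 25$ ($w{\left(c \right)} = \left(-5\right)^{2} = 25$)
$w{\left(3 \right)} \left(D + 3\right) L = 25 \left(1 + 3\right) \left(- \frac{9}{7}\right) = 25 \cdot 4 \left(- \frac{9}{7}\right) = 25 \left(- \frac{36}{7}\right) = - \frac{900}{7}$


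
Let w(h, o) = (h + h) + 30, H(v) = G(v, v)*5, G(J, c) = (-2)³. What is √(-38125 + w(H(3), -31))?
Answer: 5*I*√1527 ≈ 195.38*I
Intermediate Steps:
G(J, c) = -8
H(v) = -40 (H(v) = -8*5 = -40)
w(h, o) = 30 + 2*h (w(h, o) = 2*h + 30 = 30 + 2*h)
√(-38125 + w(H(3), -31)) = √(-38125 + (30 + 2*(-40))) = √(-38125 + (30 - 80)) = √(-38125 - 50) = √(-38175) = 5*I*√1527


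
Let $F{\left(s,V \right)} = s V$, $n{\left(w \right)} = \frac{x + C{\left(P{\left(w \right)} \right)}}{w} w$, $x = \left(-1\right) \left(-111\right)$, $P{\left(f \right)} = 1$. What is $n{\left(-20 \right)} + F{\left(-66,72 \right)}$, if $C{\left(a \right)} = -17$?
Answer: $-4658$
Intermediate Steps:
$x = 111$
$n{\left(w \right)} = 94$ ($n{\left(w \right)} = \frac{111 - 17}{w} w = \frac{94}{w} w = 94$)
$F{\left(s,V \right)} = V s$
$n{\left(-20 \right)} + F{\left(-66,72 \right)} = 94 + 72 \left(-66\right) = 94 - 4752 = -4658$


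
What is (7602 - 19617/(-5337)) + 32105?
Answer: 70645292/1779 ≈ 39711.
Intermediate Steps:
(7602 - 19617/(-5337)) + 32105 = (7602 - 19617*(-1/5337)) + 32105 = (7602 + 6539/1779) + 32105 = 13530497/1779 + 32105 = 70645292/1779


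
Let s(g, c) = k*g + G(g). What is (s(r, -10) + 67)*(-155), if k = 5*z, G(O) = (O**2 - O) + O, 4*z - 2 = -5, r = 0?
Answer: -10385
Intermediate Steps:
z = -3/4 (z = 1/2 + (1/4)*(-5) = 1/2 - 5/4 = -3/4 ≈ -0.75000)
G(O) = O**2
k = -15/4 (k = 5*(-3/4) = -15/4 ≈ -3.7500)
s(g, c) = g**2 - 15*g/4 (s(g, c) = -15*g/4 + g**2 = g**2 - 15*g/4)
(s(r, -10) + 67)*(-155) = ((1/4)*0*(-15 + 4*0) + 67)*(-155) = ((1/4)*0*(-15 + 0) + 67)*(-155) = ((1/4)*0*(-15) + 67)*(-155) = (0 + 67)*(-155) = 67*(-155) = -10385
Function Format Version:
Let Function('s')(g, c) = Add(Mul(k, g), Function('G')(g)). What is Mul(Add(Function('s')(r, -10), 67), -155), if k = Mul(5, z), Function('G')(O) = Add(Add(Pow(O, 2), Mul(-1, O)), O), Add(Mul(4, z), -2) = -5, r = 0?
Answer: -10385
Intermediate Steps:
z = Rational(-3, 4) (z = Add(Rational(1, 2), Mul(Rational(1, 4), -5)) = Add(Rational(1, 2), Rational(-5, 4)) = Rational(-3, 4) ≈ -0.75000)
Function('G')(O) = Pow(O, 2)
k = Rational(-15, 4) (k = Mul(5, Rational(-3, 4)) = Rational(-15, 4) ≈ -3.7500)
Function('s')(g, c) = Add(Pow(g, 2), Mul(Rational(-15, 4), g)) (Function('s')(g, c) = Add(Mul(Rational(-15, 4), g), Pow(g, 2)) = Add(Pow(g, 2), Mul(Rational(-15, 4), g)))
Mul(Add(Function('s')(r, -10), 67), -155) = Mul(Add(Mul(Rational(1, 4), 0, Add(-15, Mul(4, 0))), 67), -155) = Mul(Add(Mul(Rational(1, 4), 0, Add(-15, 0)), 67), -155) = Mul(Add(Mul(Rational(1, 4), 0, -15), 67), -155) = Mul(Add(0, 67), -155) = Mul(67, -155) = -10385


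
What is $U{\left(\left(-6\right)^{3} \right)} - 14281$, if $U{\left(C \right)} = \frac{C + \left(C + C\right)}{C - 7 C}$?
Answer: $- \frac{28563}{2} \approx -14282.0$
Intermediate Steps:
$U{\left(C \right)} = - \frac{1}{2}$ ($U{\left(C \right)} = \frac{C + 2 C}{\left(-6\right) C} = 3 C \left(- \frac{1}{6 C}\right) = - \frac{1}{2}$)
$U{\left(\left(-6\right)^{3} \right)} - 14281 = - \frac{1}{2} - 14281 = - \frac{28563}{2}$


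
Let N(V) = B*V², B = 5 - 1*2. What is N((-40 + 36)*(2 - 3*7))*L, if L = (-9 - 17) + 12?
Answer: -242592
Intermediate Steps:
B = 3 (B = 5 - 2 = 3)
L = -14 (L = -26 + 12 = -14)
N(V) = 3*V²
N((-40 + 36)*(2 - 3*7))*L = (3*((-40 + 36)*(2 - 3*7))²)*(-14) = (3*(-4*(2 - 21))²)*(-14) = (3*(-4*(-19))²)*(-14) = (3*76²)*(-14) = (3*5776)*(-14) = 17328*(-14) = -242592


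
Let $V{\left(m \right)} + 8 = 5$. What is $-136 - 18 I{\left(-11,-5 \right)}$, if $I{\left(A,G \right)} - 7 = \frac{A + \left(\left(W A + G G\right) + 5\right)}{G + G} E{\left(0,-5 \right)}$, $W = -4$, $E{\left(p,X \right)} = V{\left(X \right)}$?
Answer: $- \frac{3011}{5} \approx -602.2$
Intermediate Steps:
$V{\left(m \right)} = -3$ ($V{\left(m \right)} = -8 + 5 = -3$)
$E{\left(p,X \right)} = -3$
$I{\left(A,G \right)} = 7 - \frac{3 \left(5 + G^{2} - 3 A\right)}{2 G}$ ($I{\left(A,G \right)} = 7 + \frac{A - \left(-5 + 4 A - G G\right)}{G + G} \left(-3\right) = 7 + \frac{A - \left(-5 - G^{2} + 4 A\right)}{2 G} \left(-3\right) = 7 + \left(A - \left(-5 - G^{2} + 4 A\right)\right) \frac{1}{2 G} \left(-3\right) = 7 + \left(A + \left(5 + G^{2} - 4 A\right)\right) \frac{1}{2 G} \left(-3\right) = 7 + \left(5 + G^{2} - 3 A\right) \frac{1}{2 G} \left(-3\right) = 7 + \frac{5 + G^{2} - 3 A}{2 G} \left(-3\right) = 7 - \frac{3 \left(5 + G^{2} - 3 A\right)}{2 G}$)
$-136 - 18 I{\left(-11,-5 \right)} = -136 - 18 \frac{-15 + 9 \left(-11\right) - 5 \left(14 - -15\right)}{2 \left(-5\right)} = -136 - 18 \cdot \frac{1}{2} \left(- \frac{1}{5}\right) \left(-15 - 99 - 5 \left(14 + 15\right)\right) = -136 - 18 \cdot \frac{1}{2} \left(- \frac{1}{5}\right) \left(-15 - 99 - 145\right) = -136 - 18 \cdot \frac{1}{2} \left(- \frac{1}{5}\right) \left(-259\right) = -136 - \frac{2331}{5} = - \frac{3011}{5}$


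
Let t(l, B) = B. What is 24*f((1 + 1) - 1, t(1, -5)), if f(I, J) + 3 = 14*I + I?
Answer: 288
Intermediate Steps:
f(I, J) = -3 + 15*I (f(I, J) = -3 + (14*I + I) = -3 + 15*I)
24*f((1 + 1) - 1, t(1, -5)) = 24*(-3 + 15*((1 + 1) - 1)) = 24*(-3 + 15*(2 - 1)) = 24*(-3 + 15*1) = 24*(-3 + 15) = 24*12 = 288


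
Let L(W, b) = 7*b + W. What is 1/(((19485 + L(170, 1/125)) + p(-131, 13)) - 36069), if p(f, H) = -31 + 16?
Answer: -125/2053618 ≈ -6.0868e-5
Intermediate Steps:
p(f, H) = -15
L(W, b) = W + 7*b
1/(((19485 + L(170, 1/125)) + p(-131, 13)) - 36069) = 1/(((19485 + (170 + 7/125)) - 15) - 36069) = 1/(((19485 + 21257/125) - 15) - 36069) = 1/((2456882/125 - 15) - 36069) = 1/(2455007/125 - 36069) = 1/(-2053618/125) = -125/2053618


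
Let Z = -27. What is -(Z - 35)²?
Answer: -3844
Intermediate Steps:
-(Z - 35)² = -(-27 - 35)² = -1*(-62)² = -1*3844 = -3844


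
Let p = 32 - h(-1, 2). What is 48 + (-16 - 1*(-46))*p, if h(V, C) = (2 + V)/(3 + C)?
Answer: 1002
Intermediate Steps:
h(V, C) = (2 + V)/(3 + C)
p = 159/5 (p = 32 - (2 - 1)/(3 + 2) = 32 - 1/5 = 32 - 1*⅕ = 32 - ⅕ = 159/5 ≈ 31.800)
48 + (-16 - 1*(-46))*p = 48 + (-16 - 1*(-46))*(159/5) = 48 + (-16 + 46)*(159/5) = 48 + 30*(159/5) = 48 + 954 = 1002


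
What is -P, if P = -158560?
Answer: 158560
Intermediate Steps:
-P = -1*(-158560) = 158560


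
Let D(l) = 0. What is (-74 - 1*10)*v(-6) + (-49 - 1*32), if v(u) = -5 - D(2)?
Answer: 339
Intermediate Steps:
v(u) = -5 (v(u) = -5 - 1*0 = -5 + 0 = -5)
(-74 - 1*10)*v(-6) + (-49 - 1*32) = (-74 - 1*10)*(-5) + (-49 - 1*32) = (-74 - 10)*(-5) + (-49 - 32) = -84*(-5) - 81 = 420 - 81 = 339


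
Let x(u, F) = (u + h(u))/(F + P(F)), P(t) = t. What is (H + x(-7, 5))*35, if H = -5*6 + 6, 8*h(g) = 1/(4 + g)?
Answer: -41503/48 ≈ -864.65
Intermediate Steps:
h(g) = 1/(8*(4 + g))
x(u, F) = (u + 1/(8*(4 + u)))/(2*F) (x(u, F) = (u + 1/(8*(4 + u)))/(F + F) = (u + 1/(8*(4 + u)))/((2*F)) = (u + 1/(8*(4 + u)))*(1/(2*F)) = (u + 1/(8*(4 + u)))/(2*F))
H = -24 (H = -30 + 6 = -24)
(H + x(-7, 5))*35 = (-24 + (1/16)*(1 + 8*(-7)*(4 - 7))/(5*(4 - 7)))*35 = (-24 + (1/16)*(⅕)*(1 + 8*(-7)*(-3))/(-3))*35 = (-24 + (1/16)*(⅕)*(-⅓)*(1 + 168))*35 = (-24 + (1/16)*(⅕)*(-⅓)*169)*35 = (-24 - 169/240)*35 = -5929/240*35 = -41503/48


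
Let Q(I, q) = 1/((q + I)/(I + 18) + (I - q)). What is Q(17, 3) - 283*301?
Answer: -8688659/102 ≈ -85183.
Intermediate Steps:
Q(I, q) = 1/(I - q + (I + q)/(18 + I)) (Q(I, q) = 1/((I + q)/(18 + I) + (I - q)) = 1/(I - q + (I + q)/(18 + I)))
Q(17, 3) - 283*301 = (18 + 17)/(17² - 17*3 + 19*17 - 1*17*3) - 283*301 = 35/(289 - 51 + 323 - 51) - 85183 = 35/510 - 85183 = (1/510)*35 - 85183 = 7/102 - 85183 = -8688659/102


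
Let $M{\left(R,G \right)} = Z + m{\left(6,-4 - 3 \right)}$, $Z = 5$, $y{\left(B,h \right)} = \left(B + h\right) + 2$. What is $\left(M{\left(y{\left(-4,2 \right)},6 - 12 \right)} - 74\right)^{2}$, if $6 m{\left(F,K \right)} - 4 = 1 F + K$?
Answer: $\frac{18769}{4} \approx 4692.3$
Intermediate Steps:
$y{\left(B,h \right)} = 2 + B + h$
$m{\left(F,K \right)} = \frac{2}{3} + \frac{F}{6} + \frac{K}{6}$ ($m{\left(F,K \right)} = \frac{2}{3} + \frac{1 F + K}{6} = \frac{2}{3} + \frac{F + K}{6} = \frac{2}{3} + \left(\frac{F}{6} + \frac{K}{6}\right) = \frac{2}{3} + \frac{F}{6} + \frac{K}{6}$)
$M{\left(R,G \right)} = \frac{11}{2}$ ($M{\left(R,G \right)} = 5 + \left(\frac{2}{3} + \frac{1}{6} \cdot 6 + \frac{-4 - 3}{6}\right) = 5 + \left(\frac{2}{3} + 1 + \frac{1}{6} \left(-7\right)\right) = 5 + \left(\frac{2}{3} + 1 - \frac{7}{6}\right) = 5 + \frac{1}{2} = \frac{11}{2}$)
$\left(M{\left(y{\left(-4,2 \right)},6 - 12 \right)} - 74\right)^{2} = \left(\frac{11}{2} - 74\right)^{2} = \left(- \frac{137}{2}\right)^{2} = \frac{18769}{4}$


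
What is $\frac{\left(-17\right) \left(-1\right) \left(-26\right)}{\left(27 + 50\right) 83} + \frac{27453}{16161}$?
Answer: $\frac{56102987}{34428317} \approx 1.6296$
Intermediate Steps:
$\frac{\left(-17\right) \left(-1\right) \left(-26\right)}{\left(27 + 50\right) 83} + \frac{27453}{16161} = \frac{17 \left(-26\right)}{77 \cdot 83} + 27453 \cdot \frac{1}{16161} = - \frac{442}{6391} + \frac{9151}{5387} = \frac{56102987}{34428317}$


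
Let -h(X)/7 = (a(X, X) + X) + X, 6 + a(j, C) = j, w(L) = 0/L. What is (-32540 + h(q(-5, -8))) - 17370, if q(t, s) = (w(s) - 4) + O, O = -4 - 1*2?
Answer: -49658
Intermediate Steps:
w(L) = 0
O = -6 (O = -4 - 2 = -6)
a(j, C) = -6 + j
q(t, s) = -10 (q(t, s) = (0 - 4) - 6 = -4 - 6 = -10)
h(X) = 42 - 21*X (h(X) = -7*(((-6 + X) + X) + X) = -7*((-6 + 2*X) + X) = -7*(-6 + 3*X) = 42 - 21*X)
(-32540 + h(q(-5, -8))) - 17370 = (-32540 + (42 - 21*(-10))) - 17370 = (-32540 + (42 + 210)) - 17370 = (-32540 + 252) - 17370 = -32288 - 17370 = -49658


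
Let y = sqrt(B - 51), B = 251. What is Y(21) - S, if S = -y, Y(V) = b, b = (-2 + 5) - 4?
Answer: -1 + 10*sqrt(2) ≈ 13.142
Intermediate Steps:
b = -1 (b = 3 - 4 = -1)
y = 10*sqrt(2) (y = sqrt(251 - 51) = sqrt(200) = 10*sqrt(2) ≈ 14.142)
Y(V) = -1
S = -10*sqrt(2) ≈ -14.142
Y(21) - S = -1 - (-10)*sqrt(2) = -1 + 10*sqrt(2)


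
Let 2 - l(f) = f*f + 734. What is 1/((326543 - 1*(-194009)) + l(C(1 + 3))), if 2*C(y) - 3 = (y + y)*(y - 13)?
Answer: 4/2074519 ≈ 1.9282e-6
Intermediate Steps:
C(y) = 3/2 + y*(-13 + y) (C(y) = 3/2 + ((y + y)*(y - 13))/2 = 3/2 + ((2*y)*(-13 + y))/2 = 3/2 + (2*y*(-13 + y))/2 = 3/2 + y*(-13 + y))
l(f) = -732 - f² (l(f) = 2 - (f*f + 734) = 2 - (f² + 734) = 2 - (734 + f²) = 2 + (-734 - f²) = -732 - f²)
1/((326543 - 1*(-194009)) + l(C(1 + 3))) = 1/((326543 - 1*(-194009)) + (-732 - (3/2 + (1 + 3)² - 13*(1 + 3))²)) = 1/((326543 + 194009) + (-732 - (3/2 + 4² - 13*4)²)) = 1/(520552 + (-732 - (3/2 + 16 - 52)²)) = 1/(520552 + (-732 - (-69/2)²)) = 1/(520552 + (-732 - 1*4761/4)) = 1/(520552 + (-732 - 4761/4)) = 1/(520552 - 7689/4) = 1/(2074519/4) = 4/2074519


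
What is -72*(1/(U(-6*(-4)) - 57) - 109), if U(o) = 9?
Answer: 15699/2 ≈ 7849.5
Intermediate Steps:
-72*(1/(U(-6*(-4)) - 57) - 109) = -72*(1/(9 - 57) - 109) = -72*(1/(-48) - 109) = -72*(-1/48 - 109) = -72*(-5233/48) = 15699/2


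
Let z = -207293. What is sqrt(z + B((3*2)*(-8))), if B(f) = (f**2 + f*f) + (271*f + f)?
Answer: I*sqrt(215741) ≈ 464.48*I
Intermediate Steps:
B(f) = 2*f**2 + 272*f (B(f) = (f**2 + f**2) + 272*f = 2*f**2 + 272*f)
sqrt(z + B((3*2)*(-8))) = sqrt(-207293 + 2*((3*2)*(-8))*(136 + (3*2)*(-8))) = sqrt(-207293 + 2*(6*(-8))*(136 + 6*(-8))) = sqrt(-207293 + 2*(-48)*(136 - 48)) = sqrt(-207293 + 2*(-48)*88) = sqrt(-207293 - 8448) = sqrt(-215741) = I*sqrt(215741)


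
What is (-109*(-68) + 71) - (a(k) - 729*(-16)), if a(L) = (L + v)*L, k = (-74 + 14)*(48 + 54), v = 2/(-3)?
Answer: -37462661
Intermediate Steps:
v = -⅔ (v = 2*(-⅓) = -⅔ ≈ -0.66667)
k = -6120 (k = -60*102 = -6120)
a(L) = L*(-⅔ + L) (a(L) = (L - ⅔)*L = (-⅔ + L)*L = L*(-⅔ + L))
(-109*(-68) + 71) - (a(k) - 729*(-16)) = (-109*(-68) + 71) - ((⅓)*(-6120)*(-2 + 3*(-6120)) - 729*(-16)) = (7412 + 71) - ((⅓)*(-6120)*(-2 - 18360) + 11664) = 7483 - ((⅓)*(-6120)*(-18362) + 11664) = 7483 - (37458480 + 11664) = 7483 - 1*37470144 = 7483 - 37470144 = -37462661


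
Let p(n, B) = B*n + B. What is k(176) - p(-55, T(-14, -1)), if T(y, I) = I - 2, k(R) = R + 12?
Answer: 26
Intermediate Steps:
k(R) = 12 + R
T(y, I) = -2 + I
p(n, B) = B + B*n
k(176) - p(-55, T(-14, -1)) = (12 + 176) - (-2 - 1)*(1 - 55) = 188 - (-3)*(-54) = 188 - 1*162 = 188 - 162 = 26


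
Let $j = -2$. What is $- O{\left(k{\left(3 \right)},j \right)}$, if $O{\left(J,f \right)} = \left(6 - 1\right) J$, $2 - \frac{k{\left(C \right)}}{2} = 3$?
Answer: $10$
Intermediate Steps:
$k{\left(C \right)} = -2$ ($k{\left(C \right)} = 4 - 6 = -2$)
$O{\left(J,f \right)} = 5 J$
$- O{\left(k{\left(3 \right)},j \right)} = - 5 \left(-2\right) = \left(-1\right) \left(-10\right) = 10$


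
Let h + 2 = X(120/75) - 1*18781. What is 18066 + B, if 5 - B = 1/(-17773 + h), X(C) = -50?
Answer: 661507027/36606 ≈ 18071.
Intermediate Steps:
h = -18833 (h = -2 + (-50 - 1*18781) = -2 + (-50 - 18781) = -2 - 18831 = -18833)
B = 183031/36606 (B = 5 - 1/(-17773 - 18833) = 5 - 1/(-36606) = 5 - 1*(-1/36606) = 5 + 1/36606 = 183031/36606 ≈ 5.0000)
18066 + B = 18066 + 183031/36606 = 661507027/36606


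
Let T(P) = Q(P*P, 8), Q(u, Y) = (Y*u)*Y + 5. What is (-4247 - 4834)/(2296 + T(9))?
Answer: -3027/2495 ≈ -1.2132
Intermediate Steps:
Q(u, Y) = 5 + u*Y**2 (Q(u, Y) = u*Y**2 + 5 = 5 + u*Y**2)
T(P) = 5 + 64*P**2 (T(P) = 5 + (P*P)*8**2 = 5 + P**2*64 = 5 + 64*P**2)
(-4247 - 4834)/(2296 + T(9)) = (-4247 - 4834)/(2296 + (5 + 64*9**2)) = -9081/(2296 + (5 + 64*81)) = -9081/(2296 + (5 + 5184)) = -9081/(2296 + 5189) = -9081/7485 = -9081*1/7485 = -3027/2495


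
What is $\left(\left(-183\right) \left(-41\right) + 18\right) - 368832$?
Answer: $-361311$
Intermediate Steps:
$\left(\left(-183\right) \left(-41\right) + 18\right) - 368832 = \left(7503 + 18\right) - 368832 = 7521 - 368832 = -361311$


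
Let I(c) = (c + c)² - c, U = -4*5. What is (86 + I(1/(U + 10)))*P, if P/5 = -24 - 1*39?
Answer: -271341/10 ≈ -27134.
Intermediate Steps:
U = -20
I(c) = -c + 4*c² (I(c) = (2*c)² - c = 4*c² - c = -c + 4*c²)
P = -315 (P = 5*(-24 - 1*39) = 5*(-24 - 39) = 5*(-63) = -315)
(86 + I(1/(U + 10)))*P = (86 + (-1 + 4/(-20 + 10))/(-20 + 10))*(-315) = (86 + (-1 + 4/(-10))/(-10))*(-315) = (86 - (-1 + 4*(-⅒))/10)*(-315) = (86 - (-1 - ⅖)/10)*(-315) = (86 - ⅒*(-7/5))*(-315) = (86 + 7/50)*(-315) = (4307/50)*(-315) = -271341/10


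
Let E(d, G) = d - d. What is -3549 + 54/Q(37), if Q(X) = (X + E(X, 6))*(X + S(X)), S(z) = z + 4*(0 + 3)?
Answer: -5646432/1591 ≈ -3549.0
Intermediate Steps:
E(d, G) = 0
S(z) = 12 + z (S(z) = z + 4*3 = z + 12 = 12 + z)
Q(X) = X*(12 + 2*X) (Q(X) = (X + 0)*(X + (12 + X)) = X*(12 + 2*X))
-3549 + 54/Q(37) = -3549 + 54/((2*37*(6 + 37))) = -3549 + 54/((2*37*43)) = -3549 + 54/3182 = -3549 + 54*(1/3182) = -3549 + 27/1591 = -5646432/1591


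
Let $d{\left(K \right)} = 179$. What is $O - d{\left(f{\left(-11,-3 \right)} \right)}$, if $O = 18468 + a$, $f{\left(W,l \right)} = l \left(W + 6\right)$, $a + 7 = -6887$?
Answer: $11395$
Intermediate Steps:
$a = -6894$ ($a = -7 - 6887 = -6894$)
$f{\left(W,l \right)} = l \left(6 + W\right)$
$O = 11574$ ($O = 18468 - 6894 = 11574$)
$O - d{\left(f{\left(-11,-3 \right)} \right)} = 11574 - 179 = 11395$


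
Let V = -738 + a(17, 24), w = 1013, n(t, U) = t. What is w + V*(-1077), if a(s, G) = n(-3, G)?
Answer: 799070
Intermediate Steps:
a(s, G) = -3
V = -741 (V = -738 - 3 = -741)
w + V*(-1077) = 1013 - 741*(-1077) = 1013 + 798057 = 799070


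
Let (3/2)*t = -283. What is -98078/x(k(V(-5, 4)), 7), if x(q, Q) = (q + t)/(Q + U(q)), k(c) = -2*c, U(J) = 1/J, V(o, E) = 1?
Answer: 147117/44 ≈ 3343.6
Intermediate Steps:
t = -566/3 (t = (⅔)*(-283) = -566/3 ≈ -188.67)
U(J) = 1/J
x(q, Q) = (-566/3 + q)/(Q + 1/q) (x(q, Q) = (q - 566/3)/(Q + 1/q) = (-566/3 + q)/(Q + 1/q))
-98078/x(k(V(-5, 4)), 7) = -98078*(-3*(1 + 7*(-2*1))/(2*(-566 + 3*(-2*1)))) = -98078*(-3*(1 + 7*(-2))/(2*(-566 + 3*(-2)))) = -98078*(-3*(1 - 14)/(2*(-566 - 6))) = -98078/((⅓)*(-2)*(-572)/(-13)) = -98078/((⅓)*(-2)*(-1/13)*(-572)) = -98078/(-88/3) = -98078*(-3/88) = 147117/44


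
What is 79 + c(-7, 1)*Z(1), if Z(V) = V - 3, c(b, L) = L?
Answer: 77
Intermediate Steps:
Z(V) = -3 + V
79 + c(-7, 1)*Z(1) = 79 + 1*(-3 + 1) = 79 + 1*(-2) = 79 - 2 = 77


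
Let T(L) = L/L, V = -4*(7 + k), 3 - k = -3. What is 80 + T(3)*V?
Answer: 28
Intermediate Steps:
k = 6 (k = 3 - 1*(-3) = 3 + 3 = 6)
V = -52 (V = -4*(7 + 6) = -4*13 = -52)
T(L) = 1
80 + T(3)*V = 80 + 1*(-52) = 80 - 52 = 28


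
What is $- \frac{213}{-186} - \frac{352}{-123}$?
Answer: $\frac{30557}{7626} \approx 4.007$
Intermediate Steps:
$- \frac{213}{-186} - \frac{352}{-123} = \left(-213\right) \left(- \frac{1}{186}\right) - - \frac{352}{123} = \frac{71}{62} + \frac{352}{123} = \frac{30557}{7626}$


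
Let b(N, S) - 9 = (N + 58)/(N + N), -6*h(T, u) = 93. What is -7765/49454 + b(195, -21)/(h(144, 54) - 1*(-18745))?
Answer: -56533385923/361236990270 ≈ -0.15650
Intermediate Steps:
h(T, u) = -31/2 (h(T, u) = -⅙*93 = -31/2)
b(N, S) = 9 + (58 + N)/(2*N) (b(N, S) = 9 + (N + 58)/(N + N) = 9 + (58 + N)/((2*N)) = 9 + (58 + N)*(1/(2*N)) = 9 + (58 + N)/(2*N))
-7765/49454 + b(195, -21)/(h(144, 54) - 1*(-18745)) = -7765/49454 + (19/2 + 29/195)/(-31/2 - 1*(-18745)) = -7765*1/49454 + (19/2 + 29*(1/195))/(-31/2 + 18745) = -7765/49454 + (19/2 + 29/195)/(37459/2) = -7765/49454 + (3763/390)*(2/37459) = -7765/49454 + 3763/7304505 = -56533385923/361236990270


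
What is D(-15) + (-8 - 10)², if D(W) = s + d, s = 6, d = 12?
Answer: 342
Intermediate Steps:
D(W) = 18 (D(W) = 6 + 12 = 18)
D(-15) + (-8 - 10)² = 18 + (-8 - 10)² = 18 + (-18)² = 18 + 324 = 342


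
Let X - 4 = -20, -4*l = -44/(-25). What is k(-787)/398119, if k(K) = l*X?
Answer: 176/9952975 ≈ 1.7683e-5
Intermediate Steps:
l = -11/25 (l = -(-11)/(-25) = -(-11)*(-1)/25 = -¼*44/25 = -11/25 ≈ -0.44000)
X = -16 (X = 4 - 20 = -16)
k(K) = 176/25 (k(K) = -11/25*(-16) = 176/25)
k(-787)/398119 = (176/25)/398119 = (176/25)*(1/398119) = 176/9952975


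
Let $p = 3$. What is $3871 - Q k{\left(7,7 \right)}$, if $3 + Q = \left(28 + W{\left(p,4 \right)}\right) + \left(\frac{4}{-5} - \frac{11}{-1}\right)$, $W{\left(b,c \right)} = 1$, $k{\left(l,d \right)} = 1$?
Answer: $\frac{19174}{5} \approx 3834.8$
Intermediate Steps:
$Q = \frac{181}{5}$ ($Q = -3 + \left(\left(28 + 1\right) + \left(\frac{4}{-5} - \frac{11}{-1}\right)\right) = -3 + \left(29 + \left(4 \left(- \frac{1}{5}\right) - -11\right)\right) = -3 + \left(29 + \left(- \frac{4}{5} + 11\right)\right) = -3 + \left(29 + \frac{51}{5}\right) = -3 + \frac{196}{5} = \frac{181}{5} \approx 36.2$)
$3871 - Q k{\left(7,7 \right)} = 3871 - \frac{181}{5} \cdot 1 = 3871 - \frac{181}{5} = \frac{19174}{5}$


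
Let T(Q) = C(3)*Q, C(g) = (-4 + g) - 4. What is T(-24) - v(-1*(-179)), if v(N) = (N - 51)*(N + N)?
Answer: -45704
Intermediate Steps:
C(g) = -8 + g
v(N) = 2*N*(-51 + N) (v(N) = (-51 + N)*(2*N) = 2*N*(-51 + N))
T(Q) = -5*Q (T(Q) = (-8 + 3)*Q = -5*Q)
T(-24) - v(-1*(-179)) = -5*(-24) - 2*(-1*(-179))*(-51 - 1*(-179)) = 120 - 2*179*(-51 + 179) = 120 - 2*179*128 = 120 - 1*45824 = 120 - 45824 = -45704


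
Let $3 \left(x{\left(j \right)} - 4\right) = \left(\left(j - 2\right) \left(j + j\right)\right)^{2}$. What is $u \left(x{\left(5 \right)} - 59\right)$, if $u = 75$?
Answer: $18375$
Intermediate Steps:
$x{\left(j \right)} = 4 + \frac{4 j^{2} \left(-2 + j\right)^{2}}{3}$ ($x{\left(j \right)} = 4 + \frac{\left(\left(j - 2\right) \left(j + j\right)\right)^{2}}{3} = 4 + \frac{\left(\left(-2 + j\right) 2 j\right)^{2}}{3} = 4 + \frac{\left(2 j \left(-2 + j\right)\right)^{2}}{3} = 4 + \frac{4 j^{2} \left(-2 + j\right)^{2}}{3}$)
$u \left(x{\left(5 \right)} - 59\right) = 75 \left(\left(4 + \frac{4 \cdot 5^{2} \left(-2 + 5\right)^{2}}{3}\right) - 59\right) = 75 \left(\left(4 + \frac{4}{3} \cdot 25 \cdot 3^{2}\right) - 59\right) = 75 \left(\left(4 + \frac{4}{3} \cdot 25 \cdot 9\right) - 59\right) = 75 \left(\left(4 + 300\right) - 59\right) = 75 \left(304 - 59\right) = 75 \cdot 245 = 18375$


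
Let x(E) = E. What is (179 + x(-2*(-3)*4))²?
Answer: 41209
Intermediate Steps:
(179 + x(-2*(-3)*4))² = (179 - 2*(-3)*4)² = (179 + 6*4)² = (179 + 24)² = 203² = 41209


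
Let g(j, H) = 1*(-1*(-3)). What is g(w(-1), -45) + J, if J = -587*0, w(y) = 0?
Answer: 3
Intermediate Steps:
g(j, H) = 3 (g(j, H) = 1*3 = 3)
J = 0
g(w(-1), -45) + J = 3 + 0 = 3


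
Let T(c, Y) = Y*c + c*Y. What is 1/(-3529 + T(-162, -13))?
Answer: 1/683 ≈ 0.0014641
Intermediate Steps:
T(c, Y) = 2*Y*c (T(c, Y) = Y*c + Y*c = 2*Y*c)
1/(-3529 + T(-162, -13)) = 1/(-3529 + 2*(-13)*(-162)) = 1/(-3529 + 4212) = 1/683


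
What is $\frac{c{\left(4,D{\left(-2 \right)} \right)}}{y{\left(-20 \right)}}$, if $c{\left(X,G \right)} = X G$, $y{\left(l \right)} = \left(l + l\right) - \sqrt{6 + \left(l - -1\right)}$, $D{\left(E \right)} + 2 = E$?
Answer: $\frac{640}{1613} - \frac{16 i \sqrt{13}}{1613} \approx 0.39678 - 0.035765 i$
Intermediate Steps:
$D{\left(E \right)} = -2 + E$
$y{\left(l \right)} = - \sqrt{7 + l} + 2 l$ ($y{\left(l \right)} = 2 l - \sqrt{6 + \left(l + 1\right)} = 2 l - \sqrt{6 + \left(1 + l\right)} = 2 l - \sqrt{7 + l} = - \sqrt{7 + l} + 2 l$)
$c{\left(X,G \right)} = G X$
$\frac{c{\left(4,D{\left(-2 \right)} \right)}}{y{\left(-20 \right)}} = \frac{\left(-2 - 2\right) 4}{- \sqrt{7 - 20} + 2 \left(-20\right)} = \frac{\left(-4\right) 4}{- \sqrt{-13} - 40} = - \frac{16}{- i \sqrt{13} - 40} = - \frac{16}{-40 - i \sqrt{13}}$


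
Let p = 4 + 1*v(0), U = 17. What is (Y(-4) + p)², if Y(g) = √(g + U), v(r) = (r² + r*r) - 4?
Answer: 13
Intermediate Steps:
v(r) = -4 + 2*r² (v(r) = (r² + r²) - 4 = 2*r² - 4 = -4 + 2*r²)
Y(g) = √(17 + g) (Y(g) = √(g + 17) = √(17 + g))
p = 0 (p = 4 + 1*(-4 + 2*0²) = 4 + 1*(-4 + 2*0) = 4 + 1*(-4 + 0) = 4 + 1*(-4) = 4 - 4 = 0)
(Y(-4) + p)² = (√(17 - 4) + 0)² = (√13 + 0)² = (√13)² = 13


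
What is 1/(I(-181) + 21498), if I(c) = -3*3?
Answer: 1/21489 ≈ 4.6535e-5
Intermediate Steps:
I(c) = -9
1/(I(-181) + 21498) = 1/(-9 + 21498) = 1/21489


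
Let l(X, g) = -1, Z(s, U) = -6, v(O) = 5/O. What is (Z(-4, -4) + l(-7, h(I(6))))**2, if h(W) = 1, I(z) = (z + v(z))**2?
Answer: 49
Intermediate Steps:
I(z) = (z + 5/z)**2
(Z(-4, -4) + l(-7, h(I(6))))**2 = (-6 - 1)**2 = (-7)**2 = 49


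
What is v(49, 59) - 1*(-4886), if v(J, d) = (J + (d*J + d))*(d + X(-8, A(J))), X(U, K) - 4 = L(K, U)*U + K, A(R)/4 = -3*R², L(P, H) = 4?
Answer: -86309333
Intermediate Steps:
A(R) = -12*R² (A(R) = 4*(-3*R²) = -12*R²)
X(U, K) = 4 + K + 4*U (X(U, K) = 4 + (4*U + K) = 4 + (K + 4*U) = 4 + K + 4*U)
v(J, d) = (-28 + d - 12*J²)*(J + d + J*d) (v(J, d) = (J + (d*J + d))*(d + (4 - 12*J² + 4*(-8))) = (J + (J*d + d))*(d + (4 - 12*J² - 32)) = (J + (d + J*d))*(d + (-28 - 12*J²)) = (J + d + J*d)*(-28 + d - 12*J²) = (-28 + d - 12*J²)*(J + d + J*d))
v(49, 59) - 1*(-4886) = (59² - 28*49 - 28*59 - 12*49³ + 49*59² - 27*49*59 - 12*59*49² - 12*59*49³) - 1*(-4886) = (3481 - 1372 - 1652 - 12*117649 + 49*3481 - 78057 - 12*59*2401 - 12*59*117649) + 4886 = (3481 - 1372 - 1652 - 1411788 + 170569 - 78057 - 1699908 - 83295492) + 4886 = -86314219 + 4886 = -86309333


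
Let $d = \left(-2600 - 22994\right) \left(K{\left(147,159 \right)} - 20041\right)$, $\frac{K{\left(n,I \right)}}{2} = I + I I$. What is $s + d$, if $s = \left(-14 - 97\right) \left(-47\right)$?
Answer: $-789288149$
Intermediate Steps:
$s = 5217$ ($s = \left(-111\right) \left(-47\right) = 5217$)
$K{\left(n,I \right)} = 2 I + 2 I^{2}$ ($K{\left(n,I \right)} = 2 \left(I + I I\right) = 2 \left(I + I^{2}\right) = 2 I + 2 I^{2}$)
$d = -789293366$ ($d = \left(-2600 - 22994\right) \left(2 \cdot 159 \left(1 + 159\right) - 20041\right) = - 25594 \left(2 \cdot 159 \cdot 160 - 20041\right) = - 25594 \left(50880 - 20041\right) = \left(-25594\right) 30839 = -789293366$)
$s + d = 5217 - 789293366 = -789288149$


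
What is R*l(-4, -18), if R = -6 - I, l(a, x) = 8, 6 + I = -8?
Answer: 64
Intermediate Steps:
I = -14 (I = -6 - 8 = -14)
R = 8 (R = -6 - 1*(-14) = -6 + 14 = 8)
R*l(-4, -18) = 8*8 = 64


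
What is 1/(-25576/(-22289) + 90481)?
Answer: 22289/2016756585 ≈ 1.1052e-5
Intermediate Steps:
1/(-25576/(-22289) + 90481) = 1/(-25576*(-1/22289) + 90481) = 1/(25576/22289 + 90481) = 1/(2016756585/22289) = 22289/2016756585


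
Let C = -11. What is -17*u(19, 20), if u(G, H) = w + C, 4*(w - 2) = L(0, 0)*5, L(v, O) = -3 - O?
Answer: 867/4 ≈ 216.75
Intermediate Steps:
w = -7/4 (w = 2 + ((-3 - 1*0)*5)/4 = 2 + ((-3 + 0)*5)/4 = 2 + (-3*5)/4 = 2 + (¼)*(-15) = 2 - 15/4 = -7/4 ≈ -1.7500)
u(G, H) = -51/4 (u(G, H) = -7/4 - 11 = -51/4)
-17*u(19, 20) = -17*(-51/4) = 867/4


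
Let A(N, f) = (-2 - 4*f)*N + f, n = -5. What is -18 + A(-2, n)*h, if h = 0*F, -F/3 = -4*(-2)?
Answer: -18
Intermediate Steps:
F = -24 (F = -(-12)*(-2) = -3*8 = -24)
h = 0 (h = 0*(-24) = 0)
A(N, f) = f + N*(-2 - 4*f) (A(N, f) = N*(-2 - 4*f) + f = f + N*(-2 - 4*f))
-18 + A(-2, n)*h = -18 + (-5 - 2*(-2) - 4*(-2)*(-5))*0 = -18 + (-5 + 4 - 40)*0 = -18 - 41*0 = -18 + 0 = -18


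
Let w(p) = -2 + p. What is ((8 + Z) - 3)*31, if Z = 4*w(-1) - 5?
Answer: -372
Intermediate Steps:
Z = -17 (Z = 4*(-2 - 1) - 5 = 4*(-3) - 5 = -12 - 5 = -17)
((8 + Z) - 3)*31 = ((8 - 17) - 3)*31 = (-9 - 3)*31 = -12*31 = -372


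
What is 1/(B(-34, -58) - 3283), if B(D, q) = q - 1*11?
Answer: -1/3352 ≈ -0.00029833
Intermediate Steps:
B(D, q) = -11 + q (B(D, q) = q - 11 = -11 + q)
1/(B(-34, -58) - 3283) = 1/((-11 - 58) - 3283) = 1/(-69 - 3283) = 1/(-3352) = -1/3352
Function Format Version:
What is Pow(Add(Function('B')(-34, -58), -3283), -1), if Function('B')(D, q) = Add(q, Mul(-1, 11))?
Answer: Rational(-1, 3352) ≈ -0.00029833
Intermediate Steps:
Function('B')(D, q) = Add(-11, q) (Function('B')(D, q) = Add(q, -11) = Add(-11, q))
Pow(Add(Function('B')(-34, -58), -3283), -1) = Pow(Add(Add(-11, -58), -3283), -1) = Pow(Add(-69, -3283), -1) = Pow(-3352, -1) = Rational(-1, 3352)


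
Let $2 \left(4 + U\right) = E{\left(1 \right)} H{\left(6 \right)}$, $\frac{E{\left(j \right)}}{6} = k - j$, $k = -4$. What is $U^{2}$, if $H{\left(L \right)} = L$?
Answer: $8836$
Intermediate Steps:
$E{\left(j \right)} = -24 - 6 j$ ($E{\left(j \right)} = 6 \left(-4 - j\right) = -24 - 6 j$)
$U = -94$ ($U = -4 + \frac{\left(-24 - 6\right) 6}{2} = -4 + \frac{\left(-30\right) 6}{2} = -4 + \frac{1}{2} \left(-180\right) = -4 - 90 = -94$)
$U^{2} = \left(-94\right)^{2} = 8836$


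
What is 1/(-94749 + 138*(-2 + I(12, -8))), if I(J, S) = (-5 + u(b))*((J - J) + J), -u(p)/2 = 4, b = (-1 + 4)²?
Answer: -1/116553 ≈ -8.5798e-6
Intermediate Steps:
b = 9 (b = 3² = 9)
u(p) = -8 (u(p) = -2*4 = -8)
I(J, S) = -13*J (I(J, S) = (-5 - 8)*((J - J) + J) = -13*(0 + J) = -13*J)
1/(-94749 + 138*(-2 + I(12, -8))) = 1/(-94749 + 138*(-2 - 13*12)) = 1/(-94749 + 138*(-2 - 156)) = 1/(-94749 + 138*(-158)) = 1/(-94749 - 21804) = 1/(-116553) = -1/116553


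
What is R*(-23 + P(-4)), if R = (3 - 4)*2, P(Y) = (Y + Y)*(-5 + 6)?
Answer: 62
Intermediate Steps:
P(Y) = 2*Y (P(Y) = (2*Y)*1 = 2*Y)
R = -2 (R = -1*2 = -2)
R*(-23 + P(-4)) = -2*(-23 + 2*(-4)) = -2*(-23 - 8) = -2*(-31) = 62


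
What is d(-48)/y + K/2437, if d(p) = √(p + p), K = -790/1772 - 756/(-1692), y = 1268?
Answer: 41/101481554 + I*√6/317 ≈ 4.0401e-7 + 0.0077271*I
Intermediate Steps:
K = 41/41642 (K = -790*1/1772 - 756*(-1/1692) = -395/886 + 21/47 = 41/41642 ≈ 0.00098458)
d(p) = √2*√p (d(p) = √(2*p) = √2*√p)
d(-48)/y + K/2437 = (√2*√(-48))/1268 + (41/41642)/2437 = (√2*(4*I*√3))*(1/1268) + (41/41642)*(1/2437) = (4*I*√6)*(1/1268) + 41/101481554 = I*√6/317 + 41/101481554 = 41/101481554 + I*√6/317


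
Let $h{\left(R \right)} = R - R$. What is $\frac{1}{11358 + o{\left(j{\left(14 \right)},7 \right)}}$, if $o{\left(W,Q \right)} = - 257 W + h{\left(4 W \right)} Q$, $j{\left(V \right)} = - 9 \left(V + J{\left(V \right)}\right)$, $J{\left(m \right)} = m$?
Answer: $\frac{1}{76122} \approx 1.3137 \cdot 10^{-5}$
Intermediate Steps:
$h{\left(R \right)} = 0$
$j{\left(V \right)} = - 18 V$ ($j{\left(V \right)} = - 9 \left(V + V\right) = - 9 \cdot 2 V = - 18 V$)
$o{\left(W,Q \right)} = - 257 W$ ($o{\left(W,Q \right)} = - 257 W + 0 Q = - 257 W + 0 = - 257 W$)
$\frac{1}{11358 + o{\left(j{\left(14 \right)},7 \right)}} = \frac{1}{11358 - 257 \left(\left(-18\right) 14\right)} = \frac{1}{11358 - -64764} = \frac{1}{11358 + 64764} = \frac{1}{76122}$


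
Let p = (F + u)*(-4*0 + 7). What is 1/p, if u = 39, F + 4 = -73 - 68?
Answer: -1/742 ≈ -0.0013477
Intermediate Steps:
F = -145 (F = -4 + (-73 - 68) = -4 - 141 = -145)
p = -742 (p = (-145 + 39)*(-4*0 + 7) = -106*(0 + 7) = -106*7 = -742)
1/p = 1/(-742) = -1/742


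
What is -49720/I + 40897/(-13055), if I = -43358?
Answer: -11470587/5775905 ≈ -1.9859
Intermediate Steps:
-49720/I + 40897/(-13055) = -49720/(-43358) + 40897/(-13055) = -49720*(-1/43358) + 40897*(-1/13055) = 24860/21679 - 40897/13055 = -11470587/5775905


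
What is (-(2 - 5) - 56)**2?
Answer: 2809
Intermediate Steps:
(-(2 - 5) - 56)**2 = (-1*(-3) - 56)**2 = (3 - 56)**2 = (-53)**2 = 2809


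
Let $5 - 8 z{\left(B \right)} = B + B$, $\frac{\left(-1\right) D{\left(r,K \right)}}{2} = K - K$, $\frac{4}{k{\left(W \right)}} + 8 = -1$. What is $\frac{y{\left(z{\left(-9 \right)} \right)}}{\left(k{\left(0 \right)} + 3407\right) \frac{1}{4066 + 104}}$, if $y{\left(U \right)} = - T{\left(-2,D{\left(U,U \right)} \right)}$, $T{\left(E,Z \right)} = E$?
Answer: $\frac{75060}{30659} \approx 2.4482$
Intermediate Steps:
$k{\left(W \right)} = - \frac{4}{9}$ ($k{\left(W \right)} = \frac{4}{-8 - 1} = \frac{4}{-9} = 4 \left(- \frac{1}{9}\right) = - \frac{4}{9}$)
$D{\left(r,K \right)} = 0$ ($D{\left(r,K \right)} = - 2 \left(K - K\right) = \left(-2\right) 0 = 0$)
$z{\left(B \right)} = \frac{5}{8} - \frac{B}{4}$ ($z{\left(B \right)} = \frac{5}{8} - \frac{B + B}{8} = \frac{5}{8} - \frac{2 B}{8} = \frac{5}{8} - \frac{B}{4}$)
$y{\left(U \right)} = 2$ ($y{\left(U \right)} = \left(-1\right) \left(-2\right) = 2$)
$\frac{y{\left(z{\left(-9 \right)} \right)}}{\left(k{\left(0 \right)} + 3407\right) \frac{1}{4066 + 104}} = \frac{2}{\left(- \frac{4}{9} + 3407\right) \frac{1}{4066 + 104}} = \frac{2}{\frac{30659}{9} \cdot \frac{1}{4170}} = \frac{2}{\frac{30659}{37530}} = 2 \cdot \frac{37530}{30659} = \frac{75060}{30659}$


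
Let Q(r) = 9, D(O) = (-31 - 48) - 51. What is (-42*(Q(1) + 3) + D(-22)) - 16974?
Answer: -17608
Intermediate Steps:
D(O) = -130 (D(O) = -79 - 51 = -130)
(-42*(Q(1) + 3) + D(-22)) - 16974 = (-42*(9 + 3) - 130) - 16974 = (-42*12 - 130) - 16974 = (-504 - 130) - 16974 = -634 - 16974 = -17608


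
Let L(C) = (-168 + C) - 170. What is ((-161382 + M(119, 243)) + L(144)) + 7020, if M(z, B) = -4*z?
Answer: -155032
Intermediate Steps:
L(C) = -338 + C
((-161382 + M(119, 243)) + L(144)) + 7020 = ((-161382 - 4*119) + (-338 + 144)) + 7020 = ((-161382 - 476) - 194) + 7020 = (-161858 - 194) + 7020 = -162052 + 7020 = -155032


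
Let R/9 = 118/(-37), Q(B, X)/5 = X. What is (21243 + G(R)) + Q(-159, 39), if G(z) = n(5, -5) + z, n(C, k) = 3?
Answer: 792255/37 ≈ 21412.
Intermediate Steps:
Q(B, X) = 5*X
R = -1062/37 (R = 9*(118/(-37)) = 9*(118*(-1/37)) = 9*(-118/37) = -1062/37 ≈ -28.703)
G(z) = 3 + z
(21243 + G(R)) + Q(-159, 39) = (21243 + (3 - 1062/37)) + 5*39 = (21243 - 951/37) + 195 = 785040/37 + 195 = 792255/37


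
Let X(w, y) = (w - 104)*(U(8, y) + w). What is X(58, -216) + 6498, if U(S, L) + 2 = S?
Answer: 3554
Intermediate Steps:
U(S, L) = -2 + S
X(w, y) = (-104 + w)*(6 + w) (X(w, y) = (w - 104)*((-2 + 8) + w) = (-104 + w)*(6 + w))
X(58, -216) + 6498 = (-624 + 58² - 98*58) + 6498 = (-624 + 3364 - 5684) + 6498 = -2944 + 6498 = 3554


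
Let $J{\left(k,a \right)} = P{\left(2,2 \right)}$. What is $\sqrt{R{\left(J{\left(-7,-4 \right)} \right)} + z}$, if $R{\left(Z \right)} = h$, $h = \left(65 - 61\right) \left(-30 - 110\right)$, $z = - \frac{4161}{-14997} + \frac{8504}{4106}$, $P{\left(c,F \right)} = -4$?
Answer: $\frac{3 i \sqrt{6526261662249863}}{10262947} \approx 23.615 i$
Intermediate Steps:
$J{\left(k,a \right)} = -4$
$z = \frac{24103259}{10262947}$ ($z = \left(-4161\right) \left(- \frac{1}{14997}\right) + 8504 \cdot \frac{1}{4106} = \frac{1387}{4999} + \frac{4252}{2053} = \frac{24103259}{10262947} \approx 2.3486$)
$h = -560$ ($h = 4 \left(-140\right) = -560$)
$R{\left(Z \right)} = -560$
$\sqrt{R{\left(J{\left(-7,-4 \right)} \right)} + z} = \sqrt{-560 + \frac{24103259}{10262947}} = \sqrt{- \frac{5723147061}{10262947}} = \frac{3 i \sqrt{6526261662249863}}{10262947}$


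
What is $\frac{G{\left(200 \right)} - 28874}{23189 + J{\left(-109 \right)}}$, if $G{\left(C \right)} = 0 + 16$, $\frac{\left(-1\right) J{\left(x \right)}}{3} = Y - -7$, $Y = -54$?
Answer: $- \frac{14429}{11665} \approx -1.2369$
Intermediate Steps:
$J{\left(x \right)} = 141$ ($J{\left(x \right)} = - 3 \left(-54 - -7\right) = - 3 \left(-54 + 7\right) = \left(-3\right) \left(-47\right) = 141$)
$G{\left(C \right)} = 16$
$\frac{G{\left(200 \right)} - 28874}{23189 + J{\left(-109 \right)}} = \frac{16 - 28874}{23189 + 141} = - \frac{28858}{23330} = \left(-28858\right) \frac{1}{23330} = - \frac{14429}{11665}$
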